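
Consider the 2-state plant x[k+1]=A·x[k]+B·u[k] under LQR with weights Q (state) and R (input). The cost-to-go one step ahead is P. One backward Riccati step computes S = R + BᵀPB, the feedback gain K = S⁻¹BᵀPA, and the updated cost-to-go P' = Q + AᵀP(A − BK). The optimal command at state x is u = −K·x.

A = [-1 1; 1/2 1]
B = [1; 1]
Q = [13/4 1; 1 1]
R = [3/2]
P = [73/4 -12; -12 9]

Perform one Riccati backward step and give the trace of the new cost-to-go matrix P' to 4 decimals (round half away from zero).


25.1316

BᵀP = [6.2500 -3.0000]
S = R + BᵀPB = [3/2] + [3.2500] = [4.7500]
BᵀPA = [-7.7500 3.2500]
K = S⁻¹·BᵀPA = [-1.6316 0.6842]
A−BK = [0.6316 0.3158; 2.1316 0.3158]
AᵀP(A−BK) = [19.8553 -2.4474; -2.4474 1.0263]
P' = Q + AᵀP(A−BK) = [23.1053 -1.4474; -1.4474 2.0263]
tr(P') = 25.1316


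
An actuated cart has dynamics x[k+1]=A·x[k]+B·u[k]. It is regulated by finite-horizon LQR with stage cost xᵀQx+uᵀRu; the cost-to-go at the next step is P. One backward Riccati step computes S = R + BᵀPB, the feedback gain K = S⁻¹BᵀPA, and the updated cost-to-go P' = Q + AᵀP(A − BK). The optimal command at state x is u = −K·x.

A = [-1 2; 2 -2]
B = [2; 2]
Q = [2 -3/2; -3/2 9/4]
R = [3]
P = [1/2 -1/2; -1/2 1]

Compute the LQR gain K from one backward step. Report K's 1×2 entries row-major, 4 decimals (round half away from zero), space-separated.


0.4000 -0.4000

BᵀP = [0.0000 1.0000]
S = R + BᵀPB = [3] + [2.0000] = [5.0000]
BᵀPA = [2.0000 -2.0000]
K = S⁻¹·BᵀPA = [0.4000 -0.4000]
A−BK = [-1.8000 2.8000; 1.2000 -1.2000]
AᵀP(A−BK) = [5.7000 -7.2000; -7.2000 9.2000]
P' = Q + AᵀP(A−BK) = [7.7000 -8.7000; -8.7000 11.4500]
tr(P') = 19.1500


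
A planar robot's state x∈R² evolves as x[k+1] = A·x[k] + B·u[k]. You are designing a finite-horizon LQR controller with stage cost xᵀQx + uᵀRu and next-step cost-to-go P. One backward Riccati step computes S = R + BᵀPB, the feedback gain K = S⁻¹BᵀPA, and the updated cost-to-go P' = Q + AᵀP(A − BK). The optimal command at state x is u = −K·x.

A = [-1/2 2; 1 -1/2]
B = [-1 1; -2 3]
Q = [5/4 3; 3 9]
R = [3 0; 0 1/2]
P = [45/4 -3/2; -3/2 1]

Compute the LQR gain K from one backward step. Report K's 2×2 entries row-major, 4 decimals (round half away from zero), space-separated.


BᵀP = [-8.2500 -0.5000; 6.7500 1.5000]
S = R + BᵀPB = [3 0; 0 1/2] + [9.2500 -9.7500; -9.7500 11.2500] = [12.2500 -9.7500; -9.7500 11.7500]
BᵀPA = [3.6250 -16.2500; -1.8750 12.7500]
K = S⁻¹·BᵀPA = [0.4974 -1.3632; 0.2532 -0.0460]
A−BK = [-0.2558 0.6829; 1.2353 -3.0882]
AᵀP(A−BK) = [3.9840 -10.2698; -10.2698 26.6854]
P' = Q + AᵀP(A−BK) = [5.2340 -7.2698; -7.2698 35.6854]
tr(P') = 40.9194

0.4974 -1.3632 0.2532 -0.0460


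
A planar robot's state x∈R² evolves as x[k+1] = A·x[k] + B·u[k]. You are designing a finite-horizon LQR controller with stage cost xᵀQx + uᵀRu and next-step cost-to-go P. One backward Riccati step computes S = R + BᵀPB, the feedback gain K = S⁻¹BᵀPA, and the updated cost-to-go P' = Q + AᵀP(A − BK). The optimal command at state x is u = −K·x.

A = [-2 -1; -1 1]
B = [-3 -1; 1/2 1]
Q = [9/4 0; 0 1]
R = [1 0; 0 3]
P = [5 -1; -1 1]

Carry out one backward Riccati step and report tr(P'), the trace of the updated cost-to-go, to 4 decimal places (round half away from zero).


BᵀP = [-15.5000 3.5000; -6.0000 2.0000]
S = R + BᵀPB = [1 0; 0 3] + [48.2500 19.0000; 19.0000 8.0000] = [49.2500 19.0000; 19.0000 11.0000]
BᵀPA = [27.5000 19.0000; 10.0000 8.0000]
K = S⁻¹·BᵀPA = [0.6224 0.3154; -0.1660 0.1826]
A−BK = [-0.2988 0.1286; -1.1452 0.6598]
AᵀP(A−BK) = [1.5436 -0.4979; -0.4979 0.5477]
P' = Q + AᵀP(A−BK) = [3.7936 -0.4979; -0.4979 1.5477]
tr(P') = 5.3413

5.3413


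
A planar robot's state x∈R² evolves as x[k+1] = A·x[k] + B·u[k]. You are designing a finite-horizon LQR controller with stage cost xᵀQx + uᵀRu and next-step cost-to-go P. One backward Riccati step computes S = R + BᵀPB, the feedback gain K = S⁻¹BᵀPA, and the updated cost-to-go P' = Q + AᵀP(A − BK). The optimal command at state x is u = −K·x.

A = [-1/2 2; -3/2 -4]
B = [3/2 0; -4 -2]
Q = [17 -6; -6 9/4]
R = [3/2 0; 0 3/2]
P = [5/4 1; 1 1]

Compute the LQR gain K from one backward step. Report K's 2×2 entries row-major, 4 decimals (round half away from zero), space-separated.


BᵀP = [-2.1250 -2.5000; -2.0000 -2.0000]
S = R + BᵀPB = [3/2 0; 0 3/2] + [6.8125 5.0000; 5.0000 4.0000] = [8.3125 5.0000; 5.0000 5.5000]
BᵀPA = [4.8125 5.7500; 4.0000 4.0000]
K = S⁻¹·BᵀPA = [0.3122 0.5611; 0.4434 0.2172]
A−BK = [-0.9683 1.1584; 0.6357 -1.3213]
AᵀP(A−BK) = [0.7862 0.1810; 0.1810 0.9050]
P' = Q + AᵀP(A−BK) = [17.7862 -5.8190; -5.8190 3.1550]
tr(P') = 20.9412

0.3122 0.5611 0.4434 0.2172


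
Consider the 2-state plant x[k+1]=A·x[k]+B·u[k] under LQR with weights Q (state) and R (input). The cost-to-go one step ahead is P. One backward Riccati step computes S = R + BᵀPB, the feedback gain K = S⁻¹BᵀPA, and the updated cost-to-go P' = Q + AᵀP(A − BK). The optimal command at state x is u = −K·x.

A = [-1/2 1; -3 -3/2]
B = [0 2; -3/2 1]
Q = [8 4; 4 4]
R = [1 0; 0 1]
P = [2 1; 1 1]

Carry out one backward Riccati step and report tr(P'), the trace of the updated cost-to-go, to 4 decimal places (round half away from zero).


BᵀP = [-1.5000 -1.5000; 5.0000 3.0000]
S = R + BᵀPB = [1 0; 0 1] + [2.2500 -4.5000; -4.5000 13.0000] = [3.2500 -4.5000; -4.5000 14.0000]
BᵀPA = [5.2500 0.7500; -11.5000 0.5000]
K = S⁻¹·BᵀPA = [0.8614 0.5050; -0.5446 0.1980]
A−BK = [0.5891 0.6040; -1.1634 -0.9406]
AᵀP(A−BK) = [1.7153 0.8762; 0.8762 0.7723]
P' = Q + AᵀP(A−BK) = [9.7153 4.8762; 4.8762 4.7723]
tr(P') = 14.4876

14.4876


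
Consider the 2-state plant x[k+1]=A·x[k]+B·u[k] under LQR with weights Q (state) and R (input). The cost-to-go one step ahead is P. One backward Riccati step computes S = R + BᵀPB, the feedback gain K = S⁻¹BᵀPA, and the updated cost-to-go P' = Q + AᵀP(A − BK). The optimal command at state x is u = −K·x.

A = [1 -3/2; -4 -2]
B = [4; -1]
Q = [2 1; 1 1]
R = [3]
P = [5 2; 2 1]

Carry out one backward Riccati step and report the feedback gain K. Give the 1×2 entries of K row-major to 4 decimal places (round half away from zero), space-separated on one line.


-0.1471 -0.6029

BᵀP = [18.0000 7.0000]
S = R + BᵀPB = [3] + [65.0000] = [68.0000]
BᵀPA = [-10.0000 -41.0000]
K = S⁻¹·BᵀPA = [-0.1471 -0.6029]
A−BK = [1.5882 0.9118; -4.1471 -2.6029]
AᵀP(A−BK) = [3.5294 2.4706; 2.4706 2.5294]
P' = Q + AᵀP(A−BK) = [5.5294 3.4706; 3.4706 3.5294]
tr(P') = 9.0588


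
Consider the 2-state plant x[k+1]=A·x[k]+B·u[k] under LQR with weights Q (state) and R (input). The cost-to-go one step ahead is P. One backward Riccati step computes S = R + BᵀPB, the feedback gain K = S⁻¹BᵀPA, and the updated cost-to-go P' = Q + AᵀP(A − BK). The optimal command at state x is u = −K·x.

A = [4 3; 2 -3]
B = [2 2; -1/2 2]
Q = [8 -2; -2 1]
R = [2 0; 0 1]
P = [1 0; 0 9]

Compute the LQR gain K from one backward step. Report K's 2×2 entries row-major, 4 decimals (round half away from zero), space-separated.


BᵀP = [2.0000 -4.5000; 2.0000 18.0000]
S = R + BᵀPB = [2 0; 0 1] + [6.2500 -5.0000; -5.0000 40.0000] = [8.2500 -5.0000; -5.0000 41.0000]
BᵀPA = [-1.0000 19.5000; 44.0000 -48.0000]
K = S⁻¹·BᵀPA = [0.5714 1.7861; 1.1429 -0.9529]
A−BK = [0.5714 1.3336; 0.0000 -0.2011]
AᵀP(A−BK) = [2.2857 1.7143; 1.7143 9.4310]
P' = Q + AᵀP(A−BK) = [10.2857 -0.2857; -0.2857 10.4310]
tr(P') = 20.7167

0.5714 1.7861 1.1429 -0.9529


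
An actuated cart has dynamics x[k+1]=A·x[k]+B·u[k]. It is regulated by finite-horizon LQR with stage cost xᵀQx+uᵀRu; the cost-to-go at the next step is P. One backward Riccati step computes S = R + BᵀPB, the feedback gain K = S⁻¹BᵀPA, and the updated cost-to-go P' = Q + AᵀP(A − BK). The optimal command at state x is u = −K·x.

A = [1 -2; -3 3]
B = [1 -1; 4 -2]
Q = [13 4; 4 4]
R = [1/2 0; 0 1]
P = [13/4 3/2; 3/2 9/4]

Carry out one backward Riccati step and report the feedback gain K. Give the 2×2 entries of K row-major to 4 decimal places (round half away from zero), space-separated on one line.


-0.8983 1.0339 -0.8012 1.3390

BᵀP = [9.2500 10.5000; -6.2500 -6.0000]
S = R + BᵀPB = [1/2 0; 0 1] + [51.2500 -30.2500; -30.2500 18.2500] = [51.7500 -30.2500; -30.2500 19.2500]
BᵀPA = [-22.2500 13.0000; 11.7500 -5.5000]
K = S⁻¹·BᵀPA = [-0.8983 1.0339; -0.8012 1.3390]
A−BK = [1.0971 -1.6949; -1.0092 1.5424]
AᵀP(A−BK) = [3.9272 -5.9788; -5.9788 9.1737]
P' = Q + AᵀP(A−BK) = [16.9272 -1.9788; -1.9788 13.1737]
tr(P') = 30.1009


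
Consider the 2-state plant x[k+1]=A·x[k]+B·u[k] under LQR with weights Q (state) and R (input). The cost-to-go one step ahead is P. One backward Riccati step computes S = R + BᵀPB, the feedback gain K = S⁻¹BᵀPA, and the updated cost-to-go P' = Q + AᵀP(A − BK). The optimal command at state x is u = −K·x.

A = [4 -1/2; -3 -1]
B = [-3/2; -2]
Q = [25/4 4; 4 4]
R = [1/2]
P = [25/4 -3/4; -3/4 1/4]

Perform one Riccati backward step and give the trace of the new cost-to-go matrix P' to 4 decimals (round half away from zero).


BᵀP = [-7.8750 0.6250]
S = R + BᵀPB = [1/2] + [10.5625] = [11.0625]
BᵀPA = [-33.3750 3.3125]
K = S⁻¹·BᵀPA = [-3.0169 0.2994]
A−BK = [-0.5254 -0.0508; -9.0339 -0.4011]
AᵀP(A−BK) = [19.5593 0.1186; 0.1186 0.0706]
P' = Q + AᵀP(A−BK) = [25.8093 4.1186; 4.1186 4.0706]
tr(P') = 29.8799

29.8799


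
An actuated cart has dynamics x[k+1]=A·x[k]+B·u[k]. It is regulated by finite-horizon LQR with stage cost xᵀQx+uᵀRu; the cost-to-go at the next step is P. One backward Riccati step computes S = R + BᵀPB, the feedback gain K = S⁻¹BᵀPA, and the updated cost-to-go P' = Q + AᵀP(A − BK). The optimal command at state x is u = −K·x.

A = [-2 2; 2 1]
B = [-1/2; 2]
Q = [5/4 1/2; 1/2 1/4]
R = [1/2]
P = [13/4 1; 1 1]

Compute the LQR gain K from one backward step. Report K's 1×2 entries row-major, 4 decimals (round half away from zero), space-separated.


BᵀP = [0.3750 1.5000]
S = R + BᵀPB = [1/2] + [2.8125] = [3.3125]
BᵀPA = [2.2500 2.2500]
K = S⁻¹·BᵀPA = [0.6792 0.6792]
A−BK = [-1.6604 2.3396; 0.6415 -0.3585]
AᵀP(A−BK) = [7.4717 -10.5283; -10.5283 16.4717]
P' = Q + AᵀP(A−BK) = [8.7217 -10.0283; -10.0283 16.7217]
tr(P') = 25.4434

0.6792 0.6792


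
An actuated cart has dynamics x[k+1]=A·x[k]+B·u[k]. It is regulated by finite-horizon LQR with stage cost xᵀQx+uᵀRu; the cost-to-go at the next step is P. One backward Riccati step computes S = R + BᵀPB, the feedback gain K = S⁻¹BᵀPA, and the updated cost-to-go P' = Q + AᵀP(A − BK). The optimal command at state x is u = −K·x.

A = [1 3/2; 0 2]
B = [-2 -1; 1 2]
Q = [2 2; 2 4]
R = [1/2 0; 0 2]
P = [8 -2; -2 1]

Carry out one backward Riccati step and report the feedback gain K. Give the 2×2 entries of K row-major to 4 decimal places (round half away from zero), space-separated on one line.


-0.4651 -0.7287 0.0465 0.4729

BᵀP = [-18.0000 5.0000; -12.0000 4.0000]
S = R + BᵀPB = [1/2 0; 0 2] + [41.0000 28.0000; 28.0000 20.0000] = [41.5000 28.0000; 28.0000 22.0000]
BᵀPA = [-18.0000 -17.0000; -12.0000 -10.0000]
K = S⁻¹·BᵀPA = [-0.4651 -0.7287; 0.0465 0.4729]
A−BK = [0.1163 0.5155; 0.3721 1.7829]
AᵀP(A−BK) = [0.1860 0.5581; 0.5581 2.3411]
P' = Q + AᵀP(A−BK) = [2.1860 2.5581; 2.5581 6.3411]
tr(P') = 8.5271


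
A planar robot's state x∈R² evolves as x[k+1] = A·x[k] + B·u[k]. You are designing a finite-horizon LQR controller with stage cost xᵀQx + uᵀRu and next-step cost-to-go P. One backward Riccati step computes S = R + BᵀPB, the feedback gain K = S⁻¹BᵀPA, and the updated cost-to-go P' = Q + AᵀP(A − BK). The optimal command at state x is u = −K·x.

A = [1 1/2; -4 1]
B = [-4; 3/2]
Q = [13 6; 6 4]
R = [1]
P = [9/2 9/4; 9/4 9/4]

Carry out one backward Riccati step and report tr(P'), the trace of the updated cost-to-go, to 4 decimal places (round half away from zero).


40.6326

BᵀP = [-14.6250 -5.6250]
S = R + BᵀPB = [1] + [50.0625] = [51.0625]
BᵀPA = [7.8750 -12.9375]
K = S⁻¹·BᵀPA = [0.1542 -0.2534]
A−BK = [1.6169 -0.5135; -4.2313 1.3800]
AᵀP(A−BK) = [21.2855 -7.0047; -7.0047 2.3471]
P' = Q + AᵀP(A−BK) = [34.2855 -1.0047; -1.0047 6.3471]
tr(P') = 40.6326


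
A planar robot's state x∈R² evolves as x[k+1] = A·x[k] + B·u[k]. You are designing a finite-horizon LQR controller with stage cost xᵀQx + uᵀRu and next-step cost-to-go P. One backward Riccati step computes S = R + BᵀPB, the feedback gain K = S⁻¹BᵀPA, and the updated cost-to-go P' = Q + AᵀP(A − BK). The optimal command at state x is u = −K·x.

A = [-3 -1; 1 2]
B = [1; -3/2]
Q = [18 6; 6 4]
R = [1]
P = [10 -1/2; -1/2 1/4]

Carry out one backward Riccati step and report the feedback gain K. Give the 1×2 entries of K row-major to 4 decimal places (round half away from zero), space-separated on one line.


-2.5359 -0.9569

BᵀP = [10.7500 -0.8750]
S = R + BᵀPB = [1] + [12.0625] = [13.0625]
BᵀPA = [-33.1250 -12.5000]
K = S⁻¹·BᵀPA = [-2.5359 -0.9569]
A−BK = [-0.4641 -0.0431; -2.8038 0.5646]
AᵀP(A−BK) = [9.2488 2.3014; 2.3014 1.0383]
P' = Q + AᵀP(A−BK) = [27.2488 8.3014; 8.3014 5.0383]
tr(P') = 32.2871


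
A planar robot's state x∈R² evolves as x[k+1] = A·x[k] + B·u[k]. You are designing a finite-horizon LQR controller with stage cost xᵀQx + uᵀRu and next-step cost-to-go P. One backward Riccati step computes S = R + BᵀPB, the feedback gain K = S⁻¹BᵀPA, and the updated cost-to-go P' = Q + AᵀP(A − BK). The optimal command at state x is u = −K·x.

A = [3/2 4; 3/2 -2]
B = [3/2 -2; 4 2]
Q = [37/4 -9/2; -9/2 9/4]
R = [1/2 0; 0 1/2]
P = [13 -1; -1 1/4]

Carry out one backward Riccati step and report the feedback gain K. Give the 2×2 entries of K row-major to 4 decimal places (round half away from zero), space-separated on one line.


BᵀP = [15.5000 -0.5000; -28.0000 2.5000]
S = R + BᵀPB = [1/2 0; 0 1/2] + [21.2500 -32.0000; -32.0000 61.0000] = [21.7500 -32.0000; -32.0000 61.5000]
BᵀPA = [22.5000 63.0000; -38.2500 -117.0000]
K = S⁻¹·BᵀPA = [0.5094 0.4161; -0.3569 -1.6859]
A−BK = [0.0221 0.0040; 0.1764 -0.2925]
AᵀP(A−BK) = [0.1998 0.4009; 0.4009 1.5317]
P' = Q + AᵀP(A−BK) = [9.4498 -4.0991; -4.0991 3.7817]
tr(P') = 13.2314

0.5094 0.4161 -0.3569 -1.6859


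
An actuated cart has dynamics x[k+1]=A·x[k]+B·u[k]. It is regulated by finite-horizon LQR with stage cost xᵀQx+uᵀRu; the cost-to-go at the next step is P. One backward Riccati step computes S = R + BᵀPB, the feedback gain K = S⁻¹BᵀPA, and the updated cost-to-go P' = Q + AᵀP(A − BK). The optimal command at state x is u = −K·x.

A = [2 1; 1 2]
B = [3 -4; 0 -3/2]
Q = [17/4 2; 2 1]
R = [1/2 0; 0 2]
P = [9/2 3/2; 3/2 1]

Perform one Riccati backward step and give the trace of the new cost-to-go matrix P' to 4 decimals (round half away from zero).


BᵀP = [13.5000 4.5000; -20.2500 -7.5000]
S = R + BᵀPB = [1/2 0; 0 2] + [40.5000 -60.7500; -60.7500 92.2500] = [41.0000 -60.7500; -60.7500 94.2500]
BᵀPA = [31.5000 22.5000; -48.0000 -35.2500]
K = S⁻¹·BᵀPA = [0.3044 -0.1198; -0.3131 -0.4512]
A−BK = [-0.1655 -0.4455; 0.5304 1.3231]
AᵀP(A−BK) = [0.3836 0.6150; 0.6150 1.2899]
P' = Q + AᵀP(A−BK) = [4.6336 2.6150; 2.6150 2.2899]
tr(P') = 6.9234

6.9234


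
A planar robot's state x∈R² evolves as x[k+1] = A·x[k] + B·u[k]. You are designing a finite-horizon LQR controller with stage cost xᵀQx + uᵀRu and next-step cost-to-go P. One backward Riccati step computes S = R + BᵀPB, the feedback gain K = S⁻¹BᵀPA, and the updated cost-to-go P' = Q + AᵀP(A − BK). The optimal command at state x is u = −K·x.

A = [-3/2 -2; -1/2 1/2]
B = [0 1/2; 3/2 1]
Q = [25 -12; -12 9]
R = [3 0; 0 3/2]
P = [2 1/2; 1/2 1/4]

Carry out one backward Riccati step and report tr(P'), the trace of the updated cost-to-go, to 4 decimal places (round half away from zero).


41.1396

BᵀP = [0.7500 0.3750; 1.5000 0.5000]
S = R + BᵀPB = [3 0; 0 3/2] + [0.5625 0.7500; 0.7500 1.2500] = [3.5625 0.7500; 0.7500 2.7500]
BᵀPA = [-1.3125 -1.3125; -2.5000 -2.7500]
K = S⁻¹·BᵀPA = [-0.1878 -0.1675; -0.8579 -0.9543]
A−BK = [-1.0711 -1.5228; 0.6396 1.7056]
AᵀP(A−BK) = [2.9213 3.4569; 3.4569 4.2183]
P' = Q + AᵀP(A−BK) = [27.9213 -8.5431; -8.5431 13.2183]
tr(P') = 41.1396


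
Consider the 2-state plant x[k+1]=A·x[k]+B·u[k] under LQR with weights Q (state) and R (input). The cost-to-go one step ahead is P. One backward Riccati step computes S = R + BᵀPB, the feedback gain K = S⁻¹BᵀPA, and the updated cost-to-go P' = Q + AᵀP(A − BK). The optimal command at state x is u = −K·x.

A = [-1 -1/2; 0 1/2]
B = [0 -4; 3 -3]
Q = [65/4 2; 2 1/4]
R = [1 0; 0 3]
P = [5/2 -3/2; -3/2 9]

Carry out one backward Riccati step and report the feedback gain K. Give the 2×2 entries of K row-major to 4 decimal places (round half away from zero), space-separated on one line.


BᵀP = [-4.5000 27.0000; -5.5000 -21.0000]
S = R + BᵀPB = [1 0; 0 3] + [81.0000 -63.0000; -63.0000 85.0000] = [82.0000 -63.0000; -63.0000 88.0000]
BᵀPA = [4.5000 15.7500; 5.5000 -7.7500]
K = S⁻¹·BᵀPA = [0.2287 0.2765; 0.2262 0.1099]
A−BK = [-0.0952 -0.0605; -0.0074 0.0002]
AᵀP(A−BK) = [0.2268 0.1515; 0.1515 0.1218]
P' = Q + AᵀP(A−BK) = [16.4768 2.1515; 2.1515 0.3718]
tr(P') = 16.8487

0.2287 0.2765 0.2262 0.1099


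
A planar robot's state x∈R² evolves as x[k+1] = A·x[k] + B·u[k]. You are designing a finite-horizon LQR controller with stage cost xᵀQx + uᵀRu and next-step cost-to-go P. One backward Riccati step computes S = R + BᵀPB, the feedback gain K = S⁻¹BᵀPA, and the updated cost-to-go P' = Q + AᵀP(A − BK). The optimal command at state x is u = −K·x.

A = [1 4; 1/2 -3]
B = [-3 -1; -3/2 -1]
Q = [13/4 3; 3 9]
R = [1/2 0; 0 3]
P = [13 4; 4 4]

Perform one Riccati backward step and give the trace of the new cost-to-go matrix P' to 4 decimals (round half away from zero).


BᵀP = [-45.0000 -18.0000; -17.0000 -8.0000]
S = R + BᵀPB = [1/2 0; 0 3] + [162.0000 63.0000; 63.0000 25.0000] = [162.5000 63.0000; 63.0000 28.0000]
BᵀPA = [-54.0000 -126.0000; -21.0000 -44.0000]
K = S⁻¹·BᵀPA = [-0.3253 -1.3012; -0.0181 1.3563]
A−BK = [0.0060 1.4527; -0.0060 -3.5955]
AᵀP(A−BK) = [0.0542 0.2169; 0.2169 43.7246]
P' = Q + AᵀP(A−BK) = [3.3042 3.2169; 3.2169 52.7246]
tr(P') = 56.0288

56.0288


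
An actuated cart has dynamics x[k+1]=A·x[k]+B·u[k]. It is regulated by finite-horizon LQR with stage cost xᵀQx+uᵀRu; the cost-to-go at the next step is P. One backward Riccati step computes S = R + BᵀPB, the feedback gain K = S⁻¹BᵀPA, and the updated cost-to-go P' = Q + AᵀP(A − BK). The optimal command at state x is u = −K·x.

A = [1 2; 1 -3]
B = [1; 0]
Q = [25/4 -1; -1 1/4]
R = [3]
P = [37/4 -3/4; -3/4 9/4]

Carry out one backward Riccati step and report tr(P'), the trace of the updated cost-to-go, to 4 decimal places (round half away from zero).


BᵀP = [9.2500 -0.7500]
S = R + BᵀPB = [3] + [9.2500] = [12.2500]
BᵀPA = [8.5000 20.7500]
K = S⁻¹·BᵀPA = [0.6939 1.6939]
A−BK = [0.3061 0.3061; 1.0000 -3.0000]
AᵀP(A−BK) = [4.1020 -1.8980; -1.8980 31.1020]
P' = Q + AᵀP(A−BK) = [10.3520 -2.8980; -2.8980 31.3520]
tr(P') = 41.7041

41.7041


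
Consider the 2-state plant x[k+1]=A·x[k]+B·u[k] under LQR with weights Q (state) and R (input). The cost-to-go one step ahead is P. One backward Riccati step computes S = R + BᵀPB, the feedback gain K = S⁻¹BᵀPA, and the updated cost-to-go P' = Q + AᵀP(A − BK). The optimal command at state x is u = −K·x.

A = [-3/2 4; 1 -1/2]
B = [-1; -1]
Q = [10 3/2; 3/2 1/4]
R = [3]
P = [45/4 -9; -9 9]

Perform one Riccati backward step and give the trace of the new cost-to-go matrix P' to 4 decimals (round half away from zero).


BᵀP = [-2.2500 0.0000]
S = R + BᵀPB = [3] + [2.2500] = [5.2500]
BᵀPA = [3.3750 -9.0000]
K = S⁻¹·BᵀPA = [0.6429 -1.7143]
A−BK = [-0.8571 2.2857; 1.6429 -2.2143]
AᵀP(A−BK) = [59.1429 -108.9643; -108.9643 202.8214]
P' = Q + AᵀP(A−BK) = [69.1429 -107.4643; -107.4643 203.0714]
tr(P') = 272.2143

272.2143


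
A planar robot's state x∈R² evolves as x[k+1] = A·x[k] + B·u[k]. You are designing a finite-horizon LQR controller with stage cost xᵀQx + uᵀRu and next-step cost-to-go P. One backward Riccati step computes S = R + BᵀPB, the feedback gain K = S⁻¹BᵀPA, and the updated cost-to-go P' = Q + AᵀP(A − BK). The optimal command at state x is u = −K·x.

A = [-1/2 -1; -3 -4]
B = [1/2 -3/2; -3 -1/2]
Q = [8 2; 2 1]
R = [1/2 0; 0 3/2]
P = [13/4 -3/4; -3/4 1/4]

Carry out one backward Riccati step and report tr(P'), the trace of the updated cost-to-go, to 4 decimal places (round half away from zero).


10.1631

BᵀP = [3.8750 -1.1250; -4.5000 1.0000]
S = R + BᵀPB = [1/2 0; 0 3/2] + [5.3125 -5.2500; -5.2500 6.2500] = [5.8125 -5.2500; -5.2500 7.7500]
BᵀPA = [1.4375 0.6250; -0.7500 0.5000]
K = S⁻¹·BᵀPA = [0.4120 0.4272; 0.1823 0.3539]
A−BK = [-0.4325 -0.6828; -1.6729 -2.5416]
AᵀP(A−BK) = [0.3570 0.5264; 0.5264 0.8061]
P' = Q + AᵀP(A−BK) = [8.3570 2.5264; 2.5264 1.8061]
tr(P') = 10.1631


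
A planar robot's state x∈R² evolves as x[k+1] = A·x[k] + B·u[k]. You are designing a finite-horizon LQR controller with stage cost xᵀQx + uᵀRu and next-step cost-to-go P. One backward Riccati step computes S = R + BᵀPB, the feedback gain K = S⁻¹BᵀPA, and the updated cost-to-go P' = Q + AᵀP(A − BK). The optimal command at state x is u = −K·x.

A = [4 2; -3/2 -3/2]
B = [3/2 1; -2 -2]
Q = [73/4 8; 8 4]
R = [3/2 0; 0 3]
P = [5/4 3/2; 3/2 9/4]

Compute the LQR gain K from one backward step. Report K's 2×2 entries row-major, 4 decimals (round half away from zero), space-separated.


0.0142 0.2406 -0.3514 0.0259

BᵀP = [-1.1250 -2.2500; -1.7500 -3.0000]
S = R + BᵀPB = [3/2 0; 0 3] + [2.8125 3.3750; 3.3750 4.2500] = [4.3125 3.3750; 3.3750 7.2500]
BᵀPA = [-1.1250 1.1250; -2.5000 1.0000]
K = S⁻¹·BᵀPA = [0.0142 0.2406; -0.3514 0.0259]
A−BK = [4.3302 1.6132; -2.1745 -0.9670]
AᵀP(A−BK) = [6.1999 1.8980; 1.8980 0.7659]
P' = Q + AᵀP(A−BK) = [24.4499 9.8980; 9.8980 4.7659]
tr(P') = 29.2158


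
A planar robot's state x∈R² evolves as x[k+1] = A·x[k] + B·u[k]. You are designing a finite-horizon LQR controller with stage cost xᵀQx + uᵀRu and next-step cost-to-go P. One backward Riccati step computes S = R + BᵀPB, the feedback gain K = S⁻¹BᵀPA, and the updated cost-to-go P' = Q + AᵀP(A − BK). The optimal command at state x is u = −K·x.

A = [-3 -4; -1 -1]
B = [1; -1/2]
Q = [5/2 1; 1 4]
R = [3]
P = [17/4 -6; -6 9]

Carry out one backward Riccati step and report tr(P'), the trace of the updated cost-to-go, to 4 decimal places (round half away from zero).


BᵀP = [7.2500 -10.5000]
S = R + BᵀPB = [3] + [12.5000] = [15.5000]
BᵀPA = [-11.2500 -18.5000]
K = S⁻¹·BᵀPA = [-0.7258 -1.1935]
A−BK = [-2.2742 -2.8065; -1.3629 -1.5968]
AᵀP(A−BK) = [3.0847 4.5726; 4.5726 6.9194]
P' = Q + AᵀP(A−BK) = [5.5847 5.5726; 5.5726 10.9194]
tr(P') = 16.5040

16.5040


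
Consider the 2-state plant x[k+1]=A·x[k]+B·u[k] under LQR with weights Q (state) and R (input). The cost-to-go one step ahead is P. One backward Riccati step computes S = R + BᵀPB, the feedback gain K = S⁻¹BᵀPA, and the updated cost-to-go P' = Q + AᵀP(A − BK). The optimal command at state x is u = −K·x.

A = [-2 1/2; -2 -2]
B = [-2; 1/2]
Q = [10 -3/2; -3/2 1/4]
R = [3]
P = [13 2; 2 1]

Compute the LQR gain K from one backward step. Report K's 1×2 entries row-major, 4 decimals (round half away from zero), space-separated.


1.1122 -0.1073

BᵀP = [-25.0000 -3.5000]
S = R + BᵀPB = [3] + [48.2500] = [51.2500]
BᵀPA = [57.0000 -5.5000]
K = S⁻¹·BᵀPA = [1.1122 -0.1073]
A−BK = [0.2244 0.2854; -2.5561 -1.9463]
AᵀP(A−BK) = [8.6049 3.1171; 3.1171 2.6598]
P' = Q + AᵀP(A−BK) = [18.6049 1.6171; 1.6171 2.9098]
tr(P') = 21.5146


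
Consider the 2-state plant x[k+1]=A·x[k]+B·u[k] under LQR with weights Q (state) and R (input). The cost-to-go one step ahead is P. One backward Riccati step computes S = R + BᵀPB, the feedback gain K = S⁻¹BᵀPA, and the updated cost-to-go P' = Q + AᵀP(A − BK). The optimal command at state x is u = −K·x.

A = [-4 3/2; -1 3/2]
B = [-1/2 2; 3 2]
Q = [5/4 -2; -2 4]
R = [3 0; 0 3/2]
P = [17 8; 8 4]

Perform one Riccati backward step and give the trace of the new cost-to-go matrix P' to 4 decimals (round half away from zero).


BᵀP = [15.5000 8.0000; 50.0000 24.0000]
S = R + BᵀPB = [3 0; 0 3/2] + [16.2500 47.0000; 47.0000 148.0000] = [19.2500 47.0000; 47.0000 149.5000]
BᵀPA = [-70.0000 35.2500; -224.0000 111.0000]
K = S⁻¹·BᵀPA = [0.0942 0.0791; -1.5279 0.7176]
A−BK = [-0.8970 0.1043; 1.7733 -0.1724]
AᵀP(A−BK) = [4.3349 -1.7189; -1.7189 0.8073]
P' = Q + AᵀP(A−BK) = [5.5849 -3.7189; -3.7189 4.8073]
tr(P') = 10.3922

10.3922


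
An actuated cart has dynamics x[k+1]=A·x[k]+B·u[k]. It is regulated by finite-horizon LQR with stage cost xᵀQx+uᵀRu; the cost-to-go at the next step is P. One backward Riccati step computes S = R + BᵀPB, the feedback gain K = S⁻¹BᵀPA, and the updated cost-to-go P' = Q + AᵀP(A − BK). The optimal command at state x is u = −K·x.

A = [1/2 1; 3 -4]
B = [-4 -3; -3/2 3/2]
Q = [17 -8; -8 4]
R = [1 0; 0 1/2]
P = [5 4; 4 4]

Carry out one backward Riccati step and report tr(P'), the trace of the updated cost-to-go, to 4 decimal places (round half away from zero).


BᵀP = [-26.0000 -22.0000; -9.0000 -6.0000]
S = R + BᵀPB = [1 0; 0 1/2] + [137.0000 45.0000; 45.0000 18.0000] = [138.0000 45.0000; 45.0000 18.5000]
BᵀPA = [-79.0000 62.0000; -22.5000 15.0000]
K = S⁻¹·BᵀPA = [-0.8504 0.8939; 0.8523 -1.3636]
A−BK = [-0.3447 0.4848; 0.4460 -0.6136]
AᵀP(A−BK) = [1.2462 -1.5606; -1.5606 2.0303]
P' = Q + AᵀP(A−BK) = [18.2462 -9.5606; -9.5606 6.0303]
tr(P') = 24.2765

24.2765


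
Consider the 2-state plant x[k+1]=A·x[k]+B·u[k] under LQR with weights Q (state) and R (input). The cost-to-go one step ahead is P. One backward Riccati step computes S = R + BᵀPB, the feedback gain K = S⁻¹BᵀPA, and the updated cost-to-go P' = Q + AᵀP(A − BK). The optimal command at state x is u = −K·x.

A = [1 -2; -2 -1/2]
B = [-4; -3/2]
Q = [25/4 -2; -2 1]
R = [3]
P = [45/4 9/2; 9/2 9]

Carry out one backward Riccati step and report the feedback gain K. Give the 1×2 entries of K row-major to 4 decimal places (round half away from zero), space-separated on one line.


BᵀP = [-51.7500 -31.5000]
S = R + BᵀPB = [3] + [254.2500] = [257.2500]
BᵀPA = [11.2500 119.2500]
K = S⁻¹·BᵀPA = [0.0437 0.4636]
A−BK = [1.1749 -0.1458; -1.9344 0.1953]
AᵀP(A−BK) = [28.7580 -2.9650; -2.9650 0.9708]
P' = Q + AᵀP(A−BK) = [35.0080 -4.9650; -4.9650 1.9708]
tr(P') = 36.9789

0.0437 0.4636


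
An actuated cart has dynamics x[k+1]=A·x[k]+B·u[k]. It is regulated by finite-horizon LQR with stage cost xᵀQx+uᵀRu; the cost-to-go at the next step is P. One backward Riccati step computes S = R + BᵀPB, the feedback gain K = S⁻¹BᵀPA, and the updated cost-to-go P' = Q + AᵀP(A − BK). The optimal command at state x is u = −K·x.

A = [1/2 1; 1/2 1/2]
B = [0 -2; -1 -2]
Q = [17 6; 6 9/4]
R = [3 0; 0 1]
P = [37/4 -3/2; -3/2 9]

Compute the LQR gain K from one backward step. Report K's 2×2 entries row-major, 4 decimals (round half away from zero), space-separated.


-0.0072 0.3064 -0.2442 -0.4451

BᵀP = [1.5000 -9.0000; -15.5000 -15.0000]
S = R + BᵀPB = [3 0; 0 1] + [9.0000 15.0000; 15.0000 61.0000] = [12.0000 15.0000; 15.0000 62.0000]
BᵀPA = [-3.7500 -3.0000; -15.2500 -23.0000]
K = S⁻¹·BᵀPA = [-0.0072 0.3064; -0.2442 -0.4451]
A−BK = [0.0116 0.1098; 0.0043 -0.0838]
AᵀP(A−BK) = [0.0611 0.1113; 0.1113 0.6821]
P' = Q + AᵀP(A−BK) = [17.0611 6.1113; 6.1113 2.9321]
tr(P') = 19.9931


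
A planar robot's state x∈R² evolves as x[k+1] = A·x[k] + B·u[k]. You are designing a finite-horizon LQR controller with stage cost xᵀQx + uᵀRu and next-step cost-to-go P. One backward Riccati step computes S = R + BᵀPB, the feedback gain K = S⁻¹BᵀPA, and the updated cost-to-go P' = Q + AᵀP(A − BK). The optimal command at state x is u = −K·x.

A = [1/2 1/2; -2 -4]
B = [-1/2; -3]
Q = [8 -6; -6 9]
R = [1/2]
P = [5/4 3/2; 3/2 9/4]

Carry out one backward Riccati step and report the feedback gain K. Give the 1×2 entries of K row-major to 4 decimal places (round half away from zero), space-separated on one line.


BᵀP = [-5.1250 -7.5000]
S = R + BᵀPB = [1/2] + [25.0625] = [25.5625]
BᵀPA = [12.4375 27.4375]
K = S⁻¹·BᵀPA = [0.4866 1.0733]
A−BK = [0.7433 1.0367; -0.5403 -0.7800]
AᵀP(A−BK) = [0.2610 0.4627; 0.4627 0.8625]
P' = Q + AᵀP(A−BK) = [8.2610 -5.5373; -5.5373 9.8625]
tr(P') = 18.1235

0.4866 1.0733


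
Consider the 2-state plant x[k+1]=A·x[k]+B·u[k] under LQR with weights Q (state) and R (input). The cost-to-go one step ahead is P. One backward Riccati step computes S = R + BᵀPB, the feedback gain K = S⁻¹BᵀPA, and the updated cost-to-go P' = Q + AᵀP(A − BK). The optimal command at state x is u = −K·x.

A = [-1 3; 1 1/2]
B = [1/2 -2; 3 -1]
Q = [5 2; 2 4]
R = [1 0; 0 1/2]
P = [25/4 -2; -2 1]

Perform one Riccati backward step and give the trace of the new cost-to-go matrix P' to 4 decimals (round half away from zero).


BᵀP = [-2.8750 2.0000; -10.5000 3.0000]
S = R + BᵀPB = [1 0; 0 1/2] + [4.5625 3.7500; 3.7500 18.0000] = [5.5625 3.7500; 3.7500 18.5000]
BᵀPA = [4.8750 -7.6250; 13.5000 -30.0000]
K = S⁻¹·BᵀPA = [0.4453 -0.3215; 0.6395 -1.5565]
A−BK = [0.0563 0.0478; 0.3036 -0.0920]
AᵀP(A−BK) = [0.4464 -0.6706; -0.6706 1.3550]
P' = Q + AᵀP(A−BK) = [5.4464 1.3294; 1.3294 5.3550]
tr(P') = 10.8014

10.8014


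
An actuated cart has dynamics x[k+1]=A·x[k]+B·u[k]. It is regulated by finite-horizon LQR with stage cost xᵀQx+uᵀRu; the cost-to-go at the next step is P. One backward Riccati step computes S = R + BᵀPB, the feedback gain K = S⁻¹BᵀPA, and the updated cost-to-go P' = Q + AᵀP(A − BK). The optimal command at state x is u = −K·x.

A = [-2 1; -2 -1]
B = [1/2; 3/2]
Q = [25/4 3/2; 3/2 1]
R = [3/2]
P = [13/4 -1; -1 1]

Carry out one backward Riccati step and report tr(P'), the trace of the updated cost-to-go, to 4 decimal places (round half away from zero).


20.5969

BᵀP = [0.1250 1.0000]
S = R + BᵀPB = [3/2] + [1.5625] = [3.0625]
BᵀPA = [-2.2500 -0.8750]
K = S⁻¹·BᵀPA = [-0.7347 -0.2857]
A−BK = [-1.6327 1.1429; -0.8980 -0.5714]
AᵀP(A−BK) = [7.3469 -5.1429; -5.1429 6.0000]
P' = Q + AᵀP(A−BK) = [13.5969 -3.6429; -3.6429 7.0000]
tr(P') = 20.5969


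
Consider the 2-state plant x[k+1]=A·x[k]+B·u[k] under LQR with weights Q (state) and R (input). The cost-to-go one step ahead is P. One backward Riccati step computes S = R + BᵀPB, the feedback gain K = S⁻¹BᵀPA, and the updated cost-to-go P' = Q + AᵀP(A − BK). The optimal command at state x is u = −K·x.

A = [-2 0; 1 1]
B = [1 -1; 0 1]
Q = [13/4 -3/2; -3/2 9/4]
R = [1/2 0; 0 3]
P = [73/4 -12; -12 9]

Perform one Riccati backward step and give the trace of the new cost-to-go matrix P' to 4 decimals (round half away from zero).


8.9296

BᵀP = [18.2500 -12.0000; -30.2500 21.0000]
S = R + BᵀPB = [1/2 0; 0 3] + [18.2500 -30.2500; -30.2500 51.2500] = [18.7500 -30.2500; -30.2500 54.2500]
BᵀPA = [-48.5000 -12.0000; 81.5000 21.0000]
K = S⁻¹·BᵀPA = [-1.6230 -0.1542; 0.5973 0.3011]
A−BK = [0.2203 0.4553; 0.4027 0.6989]
AᵀP(A−BK) = [2.6034 0.9804; 0.9804 0.8262]
P' = Q + AᵀP(A−BK) = [5.8534 -0.5196; -0.5196 3.0762]
tr(P') = 8.9296


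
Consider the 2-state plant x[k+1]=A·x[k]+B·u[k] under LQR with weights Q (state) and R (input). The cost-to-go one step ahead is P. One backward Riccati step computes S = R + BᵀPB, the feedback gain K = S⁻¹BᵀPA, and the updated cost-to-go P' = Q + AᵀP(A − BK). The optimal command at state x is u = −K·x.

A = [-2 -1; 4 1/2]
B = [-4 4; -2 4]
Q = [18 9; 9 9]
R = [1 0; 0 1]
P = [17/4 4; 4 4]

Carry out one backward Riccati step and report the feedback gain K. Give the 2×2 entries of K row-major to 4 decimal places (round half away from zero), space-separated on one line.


0.3087 0.1290 0.4693 0.0317

BᵀP = [-25.0000 -24.0000; 33.0000 32.0000]
S = R + BᵀPB = [1 0; 0 1] + [148.0000 -196.0000; -196.0000 260.0000] = [149.0000 -196.0000; -196.0000 261.0000]
BᵀPA = [-46.0000 13.0000; 62.0000 -17.0000]
K = S⁻¹·BᵀPA = [0.3087 0.1290; 0.4693 0.0317]
A−BK = [-2.6427 -0.6110; 2.7400 0.6311]
AᵀP(A−BK) = [2.0994 0.4662; 0.4662 0.1126]
P' = Q + AᵀP(A−BK) = [20.0994 9.4662; 9.4662 9.1126]
tr(P') = 29.2119


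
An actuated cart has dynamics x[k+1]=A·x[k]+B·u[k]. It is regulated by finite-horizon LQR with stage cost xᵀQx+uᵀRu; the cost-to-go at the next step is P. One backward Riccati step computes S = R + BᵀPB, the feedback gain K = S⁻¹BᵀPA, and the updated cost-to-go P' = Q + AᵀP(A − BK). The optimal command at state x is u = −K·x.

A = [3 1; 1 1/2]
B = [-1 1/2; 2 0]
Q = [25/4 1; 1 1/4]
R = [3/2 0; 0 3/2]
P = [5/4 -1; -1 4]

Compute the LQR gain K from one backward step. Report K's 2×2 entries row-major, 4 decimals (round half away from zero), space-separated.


0.0227 0.0745 0.7789 0.2737

BᵀP = [-3.2500 9.0000; 0.6250 -0.5000]
S = R + BᵀPB = [3/2 0; 0 3/2] + [21.2500 -1.6250; -1.6250 0.3125] = [22.7500 -1.6250; -1.6250 1.8125]
BᵀPA = [-0.7500 1.2500; 1.3750 0.3750]
K = S⁻¹·BᵀPA = [0.0227 0.0745; 0.7789 0.2737]
A−BK = [2.6332 0.9377; 0.9547 0.3510]
AᵀP(A−BK) = [8.1960 2.9296; 2.9296 1.0543]
P' = Q + AᵀP(A−BK) = [14.4460 3.9296; 3.9296 1.3043]
tr(P') = 15.7502


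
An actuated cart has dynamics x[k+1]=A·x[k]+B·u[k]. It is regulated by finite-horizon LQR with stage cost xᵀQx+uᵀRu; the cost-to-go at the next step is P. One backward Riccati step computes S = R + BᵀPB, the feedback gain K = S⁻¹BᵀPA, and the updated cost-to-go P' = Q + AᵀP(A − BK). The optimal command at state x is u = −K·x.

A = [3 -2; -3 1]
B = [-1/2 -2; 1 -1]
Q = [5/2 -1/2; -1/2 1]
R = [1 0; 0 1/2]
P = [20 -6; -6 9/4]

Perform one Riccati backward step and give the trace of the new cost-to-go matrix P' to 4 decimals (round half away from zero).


12.5483

BᵀP = [-16.0000 5.2500; -34.0000 9.7500]
S = R + BᵀPB = [1 0; 0 1/2] + [13.2500 26.7500; 26.7500 58.2500] = [14.2500 26.7500; 26.7500 58.7500]
BᵀPA = [-63.7500 37.2500; -131.2500 77.7500]
K = S⁻¹·BᵀPA = [-1.9270 0.8931; -1.3566 0.9168]
A−BK = [-0.6768 0.2801; -2.4296 1.0236]
AᵀP(A−BK) = [7.3443 -3.4902; -3.4902 1.7040]
P' = Q + AᵀP(A−BK) = [9.8443 -3.9902; -3.9902 2.7040]
tr(P') = 12.5483


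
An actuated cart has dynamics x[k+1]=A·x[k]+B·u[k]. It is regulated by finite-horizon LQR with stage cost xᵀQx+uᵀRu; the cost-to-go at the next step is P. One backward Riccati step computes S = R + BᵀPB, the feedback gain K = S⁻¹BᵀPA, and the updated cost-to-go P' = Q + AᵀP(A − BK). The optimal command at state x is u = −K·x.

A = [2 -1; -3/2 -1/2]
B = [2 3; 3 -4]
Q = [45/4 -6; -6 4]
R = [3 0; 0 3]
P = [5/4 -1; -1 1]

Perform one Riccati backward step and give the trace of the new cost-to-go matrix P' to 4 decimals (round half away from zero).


BᵀP = [-0.5000 1.0000; 7.7500 -7.0000]
S = R + BᵀPB = [3 0; 0 3] + [2.0000 -5.5000; -5.5000 51.2500] = [5.0000 -5.5000; -5.5000 54.2500]
BᵀPA = [-2.5000 0.0000; 26.0000 -4.2500]
K = S⁻¹·BᵀPA = [0.0306 -0.0970; 0.4824 -0.0882]
A−BK = [0.4917 -0.5415; 0.3377 -0.5617]
AᵀP(A−BK) = [0.7850 -0.1999; -0.1999 0.1253]
P' = Q + AᵀP(A−BK) = [12.0350 -6.1999; -6.1999 4.1253]
tr(P') = 16.1603

16.1603


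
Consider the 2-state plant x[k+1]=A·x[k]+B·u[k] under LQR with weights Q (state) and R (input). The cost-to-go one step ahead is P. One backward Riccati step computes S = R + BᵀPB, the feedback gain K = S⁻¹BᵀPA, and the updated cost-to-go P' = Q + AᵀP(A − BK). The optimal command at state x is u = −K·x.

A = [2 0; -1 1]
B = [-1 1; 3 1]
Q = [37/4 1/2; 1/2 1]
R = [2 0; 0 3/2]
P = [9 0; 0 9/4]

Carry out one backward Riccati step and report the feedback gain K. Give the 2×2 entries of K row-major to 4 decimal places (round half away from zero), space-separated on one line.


BᵀP = [-9.0000 6.7500; 9.0000 2.2500]
S = R + BᵀPB = [2 0; 0 3/2] + [29.2500 -2.2500; -2.2500 11.2500] = [31.2500 -2.2500; -2.2500 12.7500]
BᵀPA = [-24.7500 6.7500; 15.7500 2.2500]
K = S⁻¹·BᵀPA = [-0.7121 0.2316; 1.1096 0.2173]
A−BK = [0.1783 0.0143; 0.0267 0.0877]
AᵀP(A−BK) = [3.1487 0.0601; 0.0601 0.1973]
P' = Q + AᵀP(A−BK) = [12.3987 0.5601; 0.5601 1.1973]
tr(P') = 13.5960

-0.7121 0.2316 1.1096 0.2173


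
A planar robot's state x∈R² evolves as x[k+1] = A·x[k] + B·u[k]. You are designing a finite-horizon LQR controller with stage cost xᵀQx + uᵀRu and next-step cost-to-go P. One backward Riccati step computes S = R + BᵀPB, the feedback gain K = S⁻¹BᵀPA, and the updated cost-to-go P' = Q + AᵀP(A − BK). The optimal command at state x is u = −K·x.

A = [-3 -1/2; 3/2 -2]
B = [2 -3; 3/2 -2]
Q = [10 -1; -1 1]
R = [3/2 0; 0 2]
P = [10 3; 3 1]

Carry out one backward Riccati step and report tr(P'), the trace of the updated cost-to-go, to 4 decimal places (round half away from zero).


12.7875

BᵀP = [24.5000 7.5000; -36.0000 -11.0000]
S = R + BᵀPB = [3/2 0; 0 2] + [60.2500 -88.5000; -88.5000 130.0000] = [61.7500 -88.5000; -88.5000 132.0000]
BᵀPA = [-62.2500 -27.2500; 91.5000 40.0000]
K = S⁻¹·BᵀPA = [-0.3741 -0.1788; 0.4424 0.1831]
A−BK = [-0.9247 0.4071; 2.9459 -1.3655]
AᵀP(A−BK) = [1.4859 -0.1388; -0.1388 0.3016]
P' = Q + AᵀP(A−BK) = [11.4859 -1.1388; -1.1388 1.3016]
tr(P') = 12.7875


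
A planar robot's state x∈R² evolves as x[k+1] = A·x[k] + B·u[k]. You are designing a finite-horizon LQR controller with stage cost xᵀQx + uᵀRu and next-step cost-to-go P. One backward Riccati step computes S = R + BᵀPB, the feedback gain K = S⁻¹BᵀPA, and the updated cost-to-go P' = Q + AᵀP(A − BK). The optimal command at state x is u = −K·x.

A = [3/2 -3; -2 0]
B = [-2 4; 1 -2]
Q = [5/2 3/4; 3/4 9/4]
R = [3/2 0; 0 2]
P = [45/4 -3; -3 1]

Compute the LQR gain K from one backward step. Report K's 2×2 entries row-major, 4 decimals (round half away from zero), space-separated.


BᵀP = [-25.5000 7.0000; 51.0000 -14.0000]
S = R + BᵀPB = [3/2 0; 0 2] + [58.0000 -116.0000; -116.0000 232.0000] = [59.5000 -116.0000; -116.0000 234.0000]
BᵀPA = [-52.2500 76.5000; 104.5000 -153.0000]
K = S⁻¹·BᵀPA = [-0.2238 0.3276; 0.3357 -0.4914]
A−BK = [-0.2901 -0.3790; -1.1049 -1.3105]
AᵀP(A−BK) = [0.5448 -0.1518; -0.1518 0.9973]
P' = Q + AᵀP(A−BK) = [3.0448 0.5982; 0.5982 3.2473]
tr(P') = 6.2922

-0.2238 0.3276 0.3357 -0.4914


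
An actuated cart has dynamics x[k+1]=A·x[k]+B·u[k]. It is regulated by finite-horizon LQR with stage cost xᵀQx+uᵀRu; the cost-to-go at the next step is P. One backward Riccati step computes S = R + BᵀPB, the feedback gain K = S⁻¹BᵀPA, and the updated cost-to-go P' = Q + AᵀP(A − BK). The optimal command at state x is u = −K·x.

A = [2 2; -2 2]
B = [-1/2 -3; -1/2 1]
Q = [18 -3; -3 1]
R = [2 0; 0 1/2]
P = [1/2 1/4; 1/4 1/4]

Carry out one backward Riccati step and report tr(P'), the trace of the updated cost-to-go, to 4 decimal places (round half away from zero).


21.0395

BᵀP = [-0.3750 -0.2500; -1.2500 -0.5000]
S = R + BᵀPB = [2 0; 0 1/2] + [0.3125 0.8750; 0.8750 3.2500] = [2.3125 0.8750; 0.8750 3.7500]
BᵀPA = [-0.2500 -1.2500; -1.5000 -3.5000]
K = S⁻¹·BᵀPA = [0.0474 -0.2055; -0.4111 -0.8854]
A−BK = [0.7905 -0.7589; -1.5652 2.7826]
AᵀP(A−BK) = [0.3953 -0.3794; -0.3794 1.6443]
P' = Q + AᵀP(A−BK) = [18.3953 -3.3794; -3.3794 2.6443]
tr(P') = 21.0395


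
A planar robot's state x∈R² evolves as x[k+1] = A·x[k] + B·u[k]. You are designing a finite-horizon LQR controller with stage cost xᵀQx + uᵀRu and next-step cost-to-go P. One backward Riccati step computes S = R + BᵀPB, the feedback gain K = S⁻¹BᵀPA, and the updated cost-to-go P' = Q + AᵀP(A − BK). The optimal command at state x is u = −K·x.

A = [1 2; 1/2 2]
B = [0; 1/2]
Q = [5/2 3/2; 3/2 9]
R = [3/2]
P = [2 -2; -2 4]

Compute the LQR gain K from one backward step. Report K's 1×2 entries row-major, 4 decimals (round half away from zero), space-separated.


0.0000 0.8000

BᵀP = [-1.0000 2.0000]
S = R + BᵀPB = [3/2] + [1.0000] = [2.5000]
BᵀPA = [0.0000 2.0000]
K = S⁻¹·BᵀPA = [0.0000 0.8000]
A−BK = [1.0000 2.0000; 0.5000 1.6000]
AᵀP(A−BK) = [1.0000 2.0000; 2.0000 6.4000]
P' = Q + AᵀP(A−BK) = [3.5000 3.5000; 3.5000 15.4000]
tr(P') = 18.9000
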